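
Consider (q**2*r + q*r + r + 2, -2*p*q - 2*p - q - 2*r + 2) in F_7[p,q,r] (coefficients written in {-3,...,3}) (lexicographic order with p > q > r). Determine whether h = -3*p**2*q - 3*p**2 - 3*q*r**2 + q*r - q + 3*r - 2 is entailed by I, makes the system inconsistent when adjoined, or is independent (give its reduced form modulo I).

First compute the reduced Gröbner basis of I by Buchberger's algorithm.
f_1 = q**2*r + q*r + r + 2, LT = q**2*r.
f_2 = -2*p*q - 2*p - q - 2*r + 2, LT = p*q.

S(f_1,f_2): lcm = p*q**2*r. S = p*r + 2*p + 3*q**2*r - q*r**2 + q*r.
  leading term p*r: no divisor's leading term divides it; move p*r to the remainder.
  leading term p: no divisor's leading term divides it; move 2*p to the remainder.
  leading term q**2*r: subtract (3)·f_1 from 3*q**2*r - q*r**2 + q*r → -q*r**2 - 2*q*r - 3*r + 1
  leading term q*r**2: no divisor's leading term divides it; move -q*r**2 to the remainder.
  leading term q*r: no divisor's leading term divides it; move -2*q*r to the remainder.
  leading term r: no divisor's leading term divides it; move -3*r to the remainder.
  leading term 1: no divisor's leading term divides it; move 1 to the remainder.
  remainder p*r + 2*p - q*r**2 - 2*q*r - 3*r + 1 ≠ 0; add k_3 = p*r + 2*p - q*r**2 - 2*q*r - 3*r + 1 to the basis.

The other S-polynomials (S(f_1,k_3), S(f_2,k_3)) all reduce to 0 modulo the current basis, so we have a Gröbner basis.
Inter-reduce: drop elements whose leading term is divisible by another's, tail-reduce, and make monic.
Reduced Gröbner basis: {p*q + p - 3*q + r - 1, p*r + 2*p - q*r**2 - 2*q*r - 3*r + 1, q**2*r + q*r + r + 2}.
Label its elements g_1 = p*q + p - 3*q + r - 1, g_2 = p*r + 2*p - q*r**2 - 2*q*r - 3*r + 1, g_3 = q**2*r + q*r + r + 2.

Reduce h = -3*p**2*q - 3*p**2 - 3*q*r**2 + q*r - q + 3*r - 2 modulo G:
  leading term p**2*q: subtract (-3*p)·g_1 from -3*p**2*q - 3*p**2 - 3*q*r**2 + q*r - q + 3*r - 2 → -2*p*q + 3*p*r - 3*p - 3*q*r**2 + q*r - q + 3*r - 2
  leading term p*q: subtract (-2)·g_1 from -2*p*q + 3*p*r - 3*p - 3*q*r**2 + q*r - q + 3*r - 2 → 3*p*r - p - 3*q*r**2 + q*r - 2*r + 3
  leading term p*r: subtract (3)·g_2 from 3*p*r - p - 3*q*r**2 + q*r - 2*r + 3 → 0
  normal form = 0.
Since the normal form is 0, h ∈ I.

-3*p**2*q - 3*p**2 - 3*q*r**2 + q*r - q + 3*r - 2 lies in I (it reduces to 0).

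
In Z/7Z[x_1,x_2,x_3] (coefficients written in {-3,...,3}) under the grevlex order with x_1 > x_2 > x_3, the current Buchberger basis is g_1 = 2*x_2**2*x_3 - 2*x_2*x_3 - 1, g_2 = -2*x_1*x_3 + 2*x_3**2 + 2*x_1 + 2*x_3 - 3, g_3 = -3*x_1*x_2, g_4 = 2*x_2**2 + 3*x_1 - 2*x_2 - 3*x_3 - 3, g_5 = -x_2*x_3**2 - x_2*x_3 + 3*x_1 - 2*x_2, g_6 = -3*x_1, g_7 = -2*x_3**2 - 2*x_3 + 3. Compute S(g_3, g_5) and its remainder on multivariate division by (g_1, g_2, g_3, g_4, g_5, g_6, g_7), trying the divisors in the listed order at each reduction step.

lcm(LM(g_3), LM(g_5)) = x_1*x_2*x_3**2.
S = (lcm/LT(g_3))·g_3 − (lcm/LT(g_5))·g_5 = -x_1*x_2*x_3 + 3*x_1**2 - 2*x_1*x_2.
Reduce S modulo (g_1, g_2, g_3, g_4, g_5, g_6, g_7) in that order:
  leading term x_1*x_2*x_3: subtract (-3*x_2)·g_2 from -x_1*x_2*x_3 + 3*x_1**2 - 2*x_1*x_2 → -x_2*x_3**2 + 3*x_1**2 - 3*x_1*x_2 - x_2*x_3 - 2*x_2
  leading term x_2*x_3**2: subtract (1)·g_5 from -x_2*x_3**2 + 3*x_1**2 - 3*x_1*x_2 - x_2*x_3 - 2*x_2 → 3*x_1**2 - 3*x_1*x_2 - 3*x_1
  leading term x_1**2: subtract (-x_1)·g_6 from 3*x_1**2 - 3*x_1*x_2 - 3*x_1 → -3*x_1*x_2 - 3*x_1
  leading term x_1*x_2: subtract (1)·g_3 from -3*x_1*x_2 - 3*x_1 → -3*x_1
  leading term x_1: subtract (1)·g_6 from -3*x_1 → 0
The remainder is 0, so this S-polynomial contributes no new basis element.

S(g_3, g_5) = -x_1*x_2*x_3 + 3*x_1**2 - 2*x_1*x_2; remainder on division = 0.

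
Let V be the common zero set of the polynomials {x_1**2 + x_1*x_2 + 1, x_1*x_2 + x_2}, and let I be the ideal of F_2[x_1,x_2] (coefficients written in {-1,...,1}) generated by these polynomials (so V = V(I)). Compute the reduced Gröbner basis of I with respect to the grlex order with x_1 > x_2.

G = {x_1**2 + x_2 + 1, x_1*x_2 + x_2, x_2**2}

This is the nonlinear analogue of row-reducing a linear system.

f_1 = x_1**2 + x_1*x_2 + 1, LT = x_1**2.
f_2 = x_1*x_2 + x_2, LT = x_1*x_2.

S(f_1,f_2): lcm = x_1**2*x_2. S = x_1*x_2**2 + x_1*x_2 + x_2.
  leading term x_1*x_2**2: subtract (x_2)·f_2 from x_1*x_2**2 + x_1*x_2 + x_2 → x_1*x_2 + x_2**2 + x_2
  leading term x_1*x_2: subtract (1)·f_2 from x_1*x_2 + x_2**2 + x_2 → x_2**2
  leading term x_2**2: no divisor's leading term divides it; move x_2**2 to the remainder.
  remainder x_2**2 ≠ 0; add g_3 = x_2**2 to the basis.

The other S-polynomials (S(f_1,g_3), S(f_2,g_3)) all reduce to 0 modulo the current basis, so we have a Gröbner basis.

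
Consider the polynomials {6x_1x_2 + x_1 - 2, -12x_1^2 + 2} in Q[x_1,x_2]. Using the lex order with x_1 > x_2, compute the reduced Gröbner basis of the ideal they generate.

f_1 = 6x_1x_2 + x_1 - 2, LT = x_1x_2.
f_2 = -12x_1^2 + 2, LT = x_1^2.

S(f_1,f_2): lcm = x_1^2x_2. S = 1/6x_1^2 - 1/3x_1 + 1/6x_2.
  leading term x_1^2: subtract (-1/72)·f_2 from 1/6x_1^2 - 1/3x_1 + 1/6x_2 → -1/3x_1 + 1/6x_2 + 1/36
  leading term x_1: no divisor's leading term divides it; move -1/3x_1 to the remainder.
  leading term x_2: no divisor's leading term divides it; move 1/6x_2 to the remainder.
  leading term 1: no divisor's leading term divides it; move 1/36 to the remainder.
  remainder -1/3x_1 + 1/6x_2 + 1/36 ≠ 0; add g_3 = -1/3x_1 + 1/6x_2 + 1/36 to the basis.

S(f_1,g_3): lcm = x_1x_2. S = 1/6x_1 + 1/2x_2^2 + 1/12x_2 - 1/3.
  leading term x_1: subtract (-1/2)·g_3 from 1/6x_1 + 1/2x_2^2 + 1/12x_2 - 1/3 → 1/2x_2^2 + 1/6x_2 - 23/72
  leading term x_2^2: no divisor's leading term divides it; move 1/2x_2^2 to the remainder.
  leading term x_2: no divisor's leading term divides it; move 1/6x_2 to the remainder.
  leading term 1: no divisor's leading term divides it; move -23/72 to the remainder.
  remainder 1/2x_2^2 + 1/6x_2 - 23/72 ≠ 0; add g_4 = 1/2x_2^2 + 1/6x_2 - 23/72 to the basis.

S(f_2,g_3): lcm = x_1^2. S = 1/2x_1x_2 + 1/12x_1 - 1/6.
  leading term x_1x_2: subtract (1/12)·f_1 from 1/2x_1x_2 + 1/12x_1 - 1/6 → 0
  remainder 0.

S(f_1,g_4): lcm = x_1x_2^2. S = -1/6x_1x_2 + 23/36x_1 - 1/3x_2.
  leading term x_1x_2: subtract (-1/36)·f_1 from -1/6x_1x_2 + 23/36x_1 - 1/3x_2 → 2/3x_1 - 1/3x_2 - 1/18
  leading term x_1: subtract (-2)·g_3 from 2/3x_1 - 1/3x_2 - 1/18 → 0
  remainder 0.

S(f_2,g_4): leading monomials are coprime, so the S-polynomial reduces to 0 (Buchberger's first criterion).
S(g_3,g_4): leading monomials are coprime, so the S-polynomial reduces to 0 (Buchberger's first criterion).
Every S-polynomial of the final basis reduces to 0, so we have a Gröbner basis.
Inter-reduce: drop elements whose leading term is divisible by another's, tail-reduce, and make monic.

G = {x_1 - 1/2x_2 - 1/12, x_2^2 + 1/3x_2 - 23/36}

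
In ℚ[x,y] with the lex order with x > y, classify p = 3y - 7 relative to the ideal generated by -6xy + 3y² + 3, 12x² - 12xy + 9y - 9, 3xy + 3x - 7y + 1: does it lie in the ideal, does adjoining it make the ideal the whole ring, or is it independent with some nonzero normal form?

Adjoining 3y - 7 makes the ideal the whole ring: the system is inconsistent.

First compute the reduced Gröbner basis of I by Buchberger's algorithm.
f_1 = -6xy + 3y² + 3, LT = xy.
f_2 = 12x² - 12xy + 9y - 9, LT = x².
f_3 = 3xy + 3x - 7y + 1, LT = xy.

S(f_1,f_2): lcm = x²y. S = ½xy² - ½x - ¾y² + ¾y.
  leading term xy²: subtract (-1/12y)·f_1 from ½xy² - ½x - ¾y² + ¾y → -½x + ¼y³ - ¾y² + y
  leading term x: no divisor's leading term divides it; move -½x to the remainder.
  leading term y³: no divisor's leading term divides it; move ¼y³ to the remainder.
  leading term y²: no divisor's leading term divides it; move -¾y² to the remainder.
  leading term y: no divisor's leading term divides it; move y to the remainder.
  remainder -½x + ¼y³ - ¾y² + y ≠ 0; add h_4 = -½x + ¼y³ - ¾y² + y to the basis.

S(f_1,f_3): lcm = xy. S = -x - ½y² + 7/3y - ⅚.
  leading term x: subtract (2)·h_4 from -x - ½y² + 7/3y - ⅚ → -½y³ + y² + ⅓y - ⅚
  leading term y³: no divisor's leading term divides it; move -½y³ to the remainder.
  leading term y²: no divisor's leading term divides it; move y² to the remainder.
  leading term y: no divisor's leading term divides it; move ⅓y to the remainder.
  leading term 1: no divisor's leading term divides it; move -⅚ to the remainder.
  remainder -½y³ + y² + ⅓y - ⅚ ≠ 0; add h_5 = -½y³ + y² + ⅓y - ⅚ to the basis.

S(f_2,f_3): lcm = x²y. S = -x² - xy² + 7/3xy - ⅓x + ¾y² - ¾y.
  leading term x²: subtract (-1/12)·f_2 from -x² - xy² + 7/3xy - ⅓x + ¾y² - ¾y → -xy² + 4/3xy - ⅓x + ¾y² - ¾
  leading term xy²: subtract (⅙y)·f_1 from -xy² + 4/3xy - ⅓x + ¾y² - ¾ → 4/3xy - ⅓x - ½y³ + ¾y² - ½y - ¾
  leading term xy: subtract (-2/9)·f_1 from 4/3xy - ⅓x - ½y³ + ¾y² - ½y - ¾ → -⅓x - ½y³ + 17/12y² - ½y - 1/12
  leading term x: subtract (⅔)·h_4 from -⅓x - ½y³ + 17/12y² - ½y - 1/12 → -⅔y³ + 23/12y² - 7/6y - 1/12
  leading term y³: subtract (4/3)·h_5 from -⅔y³ + 23/12y² - 7/6y - 1/12 → 7/12y² - 29/18y + 37/36
  leading term y²: no divisor's leading term divides it; move 7/12y² to the remainder.
  leading term y: no divisor's leading term divides it; move -29/18y to the remainder.
  leading term 1: no divisor's leading term divides it; move 37/36 to the remainder.
  remainder 7/12y² - 29/18y + 37/36 ≠ 0; add h_6 = 7/12y² - 29/18y + 37/36 to the basis.

S(f_1,h_4): lcm = xy. S = ½y⁴ - 3/2y³ + 3/2y² - ½.
  leading term y⁴: subtract (-y)·h_5 from ½y⁴ - 3/2y³ + 3/2y² - ½ → -½y³ + 11/6y² - ⅚y - ½
  leading term y³: subtract (1)·h_5 from -½y³ + 11/6y² - ⅚y - ½ → ⅚y² - 7/6y + ⅓
  leading term y²: subtract (10/7)·h_6 from ⅚y² - 7/6y + ⅓ → 143/126y - 143/126
  leading term y: no divisor's leading term divides it; move 143/126y to the remainder.
  leading term 1: no divisor's leading term divides it; move -143/126 to the remainder.
  remainder 143/126y - 143/126 ≠ 0; add h_7 = 143/126y - 143/126 to the basis.

The other S-polynomials (S(f_2,h_4), S(f_3,h_4), S(f_1,h_5), S(f_2,h_5), S(f_3,h_5), S(h_4,h_5), S(f_1,h_6), S(f_2,h_6), S(f_3,h_6), S(h_4,h_6), S(h_5,h_6), S(f_1,h_7), S(f_2,h_7), S(f_3,h_7), S(h_4,h_7), S(h_5,h_7), S(h_6,h_7)) all reduce to 0 modulo the current basis, so we have a Gröbner basis.
Inter-reduce: drop elements whose leading term is divisible by another's, tail-reduce, and make monic.
Reduced Gröbner basis: {x - 1, y - 1}.
Label its elements g_1 = x - 1, g_2 = y - 1.

Reduce p = 3y - 7 modulo G:
  leading term y: subtract (3)·g_2 from 3y - 7 → -4
  leading term 1: no divisor's leading term divides it; move -4 to the remainder.
  normal form = -4.
The normal form is nonzero, so p ∉ I. Since p minus its normal form lies in I, I + (p) = I + (r) where r = -4; decide whether this ideal is the whole ring.
Here r = -4 is a nonzero constant, hence a unit: 1 ∈ I + (p), the Gröbner basis of I + (p) is {1}, and the enlarged system has no common solution — adjoining p is inconsistent.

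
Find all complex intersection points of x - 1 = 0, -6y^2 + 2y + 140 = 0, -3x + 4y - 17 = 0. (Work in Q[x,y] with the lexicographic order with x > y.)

{(1, 5)}

Compute a lex Gröbner basis by Buchberger's algorithm.
f_1 = x - 1, LT = x.
f_2 = -6y^2 + 2y + 140, LT = y^2.
f_3 = -3x + 4y - 17, LT = x.

S(f_1,f_3): lcm = x. S = 4/3y - 20/3.
  reduce S modulo (f_1, f_2, f_3):
  remainder 4/3y - 20/3 ≠ 0; add h_4 = 4/3y - 20/3 to the basis.

The other S-polynomials (S(f_1,f_2), S(f_2,f_3), S(f_1,h_4), S(f_2,h_4), S(f_3,h_4)) all reduce to 0 modulo the current basis, so we have a Gröbner basis.
Inter-reduce: drop elements whose leading term is divisible by another's, tail-reduce, and make monic.
Reduced Gröbner basis: {x - 1, y - 5}.

Elimination: the polynomial y - 5 lies in the elimination ideal for y, so y ∈ {5}. For each such y, the remaining basis elements (now univariate) give the rest of the solution.
  y = 5: the earlier basis element becomes x - 1 = 0, giving x = 1 — point (1, 5).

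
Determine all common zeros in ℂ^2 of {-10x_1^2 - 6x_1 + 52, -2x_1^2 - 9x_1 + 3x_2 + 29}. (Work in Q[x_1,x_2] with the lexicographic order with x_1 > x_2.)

{(-13/5, -324/25), (2, -1)}

Compute a lex Gröbner basis by Buchberger's algorithm.
f_1 = -10x_1^2 - 6x_1 + 52, LT = x_1^2.
f_2 = -2x_1^2 - 9x_1 + 3x_2 + 29, LT = x_1^2.

S(f_1,f_2): lcm = x_1^2. S = -39/10x_1 + 3/2x_2 + 93/10.
  leading term x_1: no divisor's leading term divides it; move -39/10x_1 to the remainder.
  leading term x_2: no divisor's leading term divides it; move 3/2x_2 to the remainder.
  leading term 1: no divisor's leading term divides it; move 93/10 to the remainder.
  remainder -39/10x_1 + 3/2x_2 + 93/10 ≠ 0; add h_3 = -39/10x_1 + 3/2x_2 + 93/10 to the basis.

S(f_1,h_3): lcm = x_1^2. S = 5/13x_1x_2 + 194/65x_1 - 26/5.
  leading term x_1x_2: subtract (-50/507x_2)·h_3 from 5/13x_1x_2 + 194/65x_1 - 26/5 → 194/65x_1 + 25/169x_2^2 + 155/169x_2 - 26/5
  leading term x_1: subtract (-388/507)·h_3 from 194/65x_1 + 25/169x_2^2 + 155/169x_2 - 26/5 → 25/169x_2^2 + 349/169x_2 + 324/169
  leading term x_2^2: no divisor's leading term divides it; move 25/169x_2^2 to the remainder.
  leading term x_2: no divisor's leading term divides it; move 349/169x_2 to the remainder.
  leading term 1: no divisor's leading term divides it; move 324/169 to the remainder.
  remainder 25/169x_2^2 + 349/169x_2 + 324/169 ≠ 0; add h_4 = 25/169x_2^2 + 349/169x_2 + 324/169 to the basis.

The other S-polynomials (S(f_2,h_3), S(f_1,h_4), S(f_2,h_4), S(h_3,h_4)) all reduce to 0 modulo the current basis, so we have a Gröbner basis.
Inter-reduce: drop elements whose leading term is divisible by another's, tail-reduce, and make monic.
Reduced Gröbner basis: {x_1 - 5/13x_2 - 31/13, x_2^2 + 349/25x_2 + 324/25}.

The lex basis is triangular: the last element involves only x_2. Solving x_2^2 + 349/25x_2 + 324/25 = 0 gives x_2 ∈ {-324/25, -1}; substituting each value into the earlier elements determines the remaining variables.
  x_2 = -324/25: the earlier basis element becomes x_1 + 13/5 = 0, giving x_1 = -13/5 — point (-13/5, -324/25).
  x_2 = -1: the earlier basis element becomes x_1 - 2 = 0, giving x_1 = 2 — point (2, -1).
Substituting each solution back into the original system confirms all equations vanish.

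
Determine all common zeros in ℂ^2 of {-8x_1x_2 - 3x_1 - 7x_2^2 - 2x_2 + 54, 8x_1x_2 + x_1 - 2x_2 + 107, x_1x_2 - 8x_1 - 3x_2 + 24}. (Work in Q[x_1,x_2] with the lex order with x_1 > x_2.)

{(3, -5)}

Compute a lex Gröbner basis by Buchberger's algorithm.
f_1 = -8x_1x_2 - 3x_1 - 7x_2^2 - 2x_2 + 54, LT = x_1x_2.
f_2 = 8x_1x_2 + x_1 - 2x_2 + 107, LT = x_1x_2.
f_3 = x_1x_2 - 8x_1 - 3x_2 + 24, LT = x_1x_2.

S(f_1,f_2): lcm = x_1x_2. S = 1/4x_1 + 7/8x_2^2 + 1/2x_2 - 161/8.
  leading term x_1: no divisor's leading term divides it; move 1/4x_1 to the remainder.
  leading term x_2^2: no divisor's leading term divides it; move 7/8x_2^2 to the remainder.
  leading term x_2: no divisor's leading term divides it; move 1/2x_2 to the remainder.
  leading term 1: no divisor's leading term divides it; move -161/8 to the remainder.
  remainder 1/4x_1 + 7/8x_2^2 + 1/2x_2 - 161/8 ≠ 0; add h_4 = 1/4x_1 + 7/8x_2^2 + 1/2x_2 - 161/8 to the basis.

S(f_1,f_3): lcm = x_1x_2. S = 67/8x_1 + 7/8x_2^2 + 13/4x_2 - 123/4.
  leading term x_1: subtract (67/2)·h_4 from 67/8x_1 + 7/8x_2^2 + 13/4x_2 - 123/4 → -455/16x_2^2 - 27/2x_2 + 10295/16
  leading term x_2^2: no divisor's leading term divides it; move -455/16x_2^2 to the remainder.
  leading term x_2: no divisor's leading term divides it; move -27/2x_2 to the remainder.
  leading term 1: no divisor's leading term divides it; move 10295/16 to the remainder.
  remainder -455/16x_2^2 - 27/2x_2 + 10295/16 ≠ 0; add h_5 = -455/16x_2^2 - 27/2x_2 + 10295/16 to the basis.

S(f_1,h_4): lcm = x_1x_2. S = 3/8x_1 - 7/2x_2^3 - 9/8x_2^2 + 323/4x_2 - 27/4.
  leading term x_1: subtract (3/2)·h_4 from 3/8x_1 - 7/2x_2^3 - 9/8x_2^2 + 323/4x_2 - 27/4 → -7/2x_2^3 - 39/16x_2^2 + 80x_2 + 375/16
  leading term x_2^3: subtract (8/65x_2)·h_5 from -7/2x_2^3 - 39/16x_2^2 + 80x_2 + 375/16 → -807/1040x_2^2 + 21/26x_2 + 375/16
  leading term x_2^2: subtract (807/29575)·h_5 from -807/1040x_2^2 + 21/26x_2 + 375/16 → 34782/29575x_2 + 34782/5915
  leading term x_2: no divisor's leading term divides it; move 34782/29575x_2 to the remainder.
  leading term 1: no divisor's leading term divides it; move 34782/5915 to the remainder.
  remainder 34782/29575x_2 + 34782/5915 ≠ 0; add h_6 = 34782/29575x_2 + 34782/5915 to the basis.

The other S-polynomials (S(f_2,f_3), S(f_2,h_4), S(f_3,h_4), S(f_1,h_5), S(f_2,h_5), S(f_3,h_5), S(h_4,h_5), S(f_1,h_6), S(f_2,h_6), S(f_3,h_6), S(h_4,h_6), S(h_5,h_6)) all reduce to 0 modulo the current basis, so we have a Gröbner basis.
Inter-reduce: drop elements whose leading term is divisible by another's, tail-reduce, and make monic.
Reduced Gröbner basis: {x_1 - 3, x_2 + 5}.

From the last basis element, x_2 + 5 = 0, so x_2 takes values in {-5}. Each choice, substituted upward through the basis, yields the corresponding point(s) of the solution set.
  x_2 = -5: the earlier basis element becomes x_1 - 3 = 0, giving x_1 = 3 — point (3, -5).
Each listed point satisfies every original equation (direct substitution).
A lex Gröbner basis triangularizes the system, enabling back-substitution.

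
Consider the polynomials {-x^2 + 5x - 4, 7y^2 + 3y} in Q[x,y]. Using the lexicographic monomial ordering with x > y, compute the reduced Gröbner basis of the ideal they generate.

G = {x^2 - 5x + 4, y^2 + 3/7y}

f_1 = -x^2 + 5x - 4, LT = x^2.
f_2 = 7y^2 + 3y, LT = y^2.

The S-polynomials (S(f_1,f_2)) all reduce to 0 modulo the current basis, so we have a Gröbner basis.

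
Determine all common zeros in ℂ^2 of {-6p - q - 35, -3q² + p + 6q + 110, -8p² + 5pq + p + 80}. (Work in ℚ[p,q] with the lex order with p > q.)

Compute a lex Gröbner basis by Buchberger's algorithm.
f_1 = -6p - q - 35, LT = p.
f_2 = p - 3q² + 6q + 110, LT = p.
f_3 = -8p² + 5pq + p + 80, LT = p².

S(f_1,f_2): lcm = p. S = 3q² - 35/6q - 625/6.
  leading term q²: no divisor's leading term divides it; move 3q² to the remainder.
  leading term q: no divisor's leading term divides it; move -35/6q to the remainder.
  leading term 1: no divisor's leading term divides it; move -625/6 to the remainder.
  remainder 3q² - 35/6q - 625/6 ≠ 0; add h_4 = 3q² - 35/6q - 625/6 to the basis.

S(f_1,f_3): lcm = p². S = 19/24pq + 143/24p + 10.
  leading term pq: subtract (-19/144q)·f_1 from 19/24pq + 143/24p + 10 → 143/24p - 19/144q² - 665/144q + 10
  leading term p: subtract (-143/144)·f_1 from 143/24p - 19/144q² - 665/144q + 10 → -19/144q² - 101/18q - 3565/144
  leading term q²: subtract (-19/432)·h_4 from -19/144q² - 101/18q - 3565/144 → -15209/2592q - 76045/2592
  leading term q: no divisor's leading term divides it; move -15209/2592q to the remainder.
  leading term 1: no divisor's leading term divides it; move -76045/2592 to the remainder.
  remainder -15209/2592q - 76045/2592 ≠ 0; add h_5 = -15209/2592q - 76045/2592 to the basis.

The other S-polynomials (S(f_2,f_3), S(f_1,h_4), S(f_2,h_4), S(f_3,h_4), S(f_1,h_5), S(f_2,h_5), S(f_3,h_5), S(h_4,h_5)) all reduce to 0 modulo the current basis, so we have a Gröbner basis.
Inter-reduce: drop elements whose leading term is divisible by another's, tail-reduce, and make monic.
Reduced Gröbner basis: {p + 5, q + 5}.

Elimination: the polynomial q + 5 lies in the elimination ideal for q, so q ∈ {-5}. For each such q, the remaining basis elements (now univariate) give the rest of the solution.
  q = -5: the earlier basis element becomes p + 5 = 0, giving p = -5 — point (-5, -5).

{(-5, -5)}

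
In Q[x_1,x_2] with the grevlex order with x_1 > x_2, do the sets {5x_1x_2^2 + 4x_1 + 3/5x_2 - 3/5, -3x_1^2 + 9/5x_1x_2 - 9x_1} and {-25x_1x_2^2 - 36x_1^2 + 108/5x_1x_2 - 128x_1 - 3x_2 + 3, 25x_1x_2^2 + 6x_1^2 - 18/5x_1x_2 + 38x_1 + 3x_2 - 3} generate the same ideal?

Two ideals are equal iff their reduced Gröbner bases coincide (the reduced basis is unique for a fixed ordering).
Buchberger on the first generating set:
f_1 = 5x_1x_2^2 + 4x_1 + 3/5x_2 - 3/5, LT = x_1x_2^2.
f_2 = -3x_1^2 + 9/5x_1x_2 - 9x_1, LT = x_1^2.

S(f_1,f_2): lcm = x_1^2x_2^2. S = 3/5x_1x_2^3 - 3x_1x_2^2 + 4/5x_1^2 + 3/25x_1x_2 - 3/25x_1.
  reduce S modulo (f_1, f_2):
  remainder 3/25x_1x_2 - 9/125x_2^2 - 3/25x_1 + 54/125x_2 - 9/25 ≠ 0; add g_3 = 3/25x_1x_2 - 9/125x_2^2 - 3/25x_1 + 54/125x_2 - 9/25 to the basis.

S(f_1,g_3): lcm = x_1x_2^2. S = 3/5x_2^3 + x_1x_2 - 18/5x_2^2 + 4/5x_1 + 78/25x_2 - 3/25.
  reduce S modulo (f_1, f_2, g_3):
  remainder 3/5x_2^3 - 3x_2^2 + 9/5x_1 - 12/25x_2 + 72/25 ≠ 0; add g_4 = 3/5x_2^3 - 3x_2^2 + 9/5x_1 - 12/25x_2 + 72/25 to the basis.

The other S-polynomials (S(f_2,g_3), S(f_1,g_4), S(f_2,g_4), S(g_3,g_4)) all reduce to 0 modulo the current basis, so we have a Gröbner basis.
Inter-reduce: drop elements whose leading term is divisible by another's, tail-reduce, and make monic.
Reduced Gröbner basis: {x_2^3 - 5x_2^2 + 3x_1 - 4/5x_2 + 24/5, x_1^2 - 9/25x_2^2 + 12/5x_1 + 54/25x_2 - 9/5, x_1x_2 - 3/5x_2^2 - x_1 + 18/5x_2 - 3}.

Buchberger on the second generating set:
h_1 = -25x_1x_2^2 - 36x_1^2 + 108/5x_1x_2 - 128x_1 - 3x_2 + 3, LT = x_1x_2^2.
h_2 = 25x_1x_2^2 + 6x_1^2 - 18/5x_1x_2 + 38x_1 + 3x_2 - 3, LT = x_1x_2^2.

S(h_1,h_2): lcm = x_1x_2^2. S = 6/5x_1^2 - 18/25x_1x_2 + 18/5x_1.
  reduce S modulo (h_1, h_2):
  remainder 6/5x_1^2 - 18/25x_1x_2 + 18/5x_1 ≠ 0; add k_3 = 6/5x_1^2 - 18/25x_1x_2 + 18/5x_1 to the basis.

S(h_1,k_3): lcm = x_1^2x_2^2. S = 3/5x_1x_2^3 + 36/25x_1^3 - 108/125x_1^2x_2 - 3x_1x_2^2 + 128/25x_1^2 + 3/25x_1x_2 - 3/25x_1.
  reduce S modulo (h_1, h_2, k_3):
  remainder 3/25x_1x_2 - 9/125x_2^2 - 3/25x_1 + 54/125x_2 - 9/25 ≠ 0; add k_4 = 3/25x_1x_2 - 9/125x_2^2 - 3/25x_1 + 54/125x_2 - 9/25 to the basis.

S(h_1,k_4): lcm = x_1x_2^2. S = 3/5x_2^3 + 36/25x_1^2 + 17/125x_1x_2 - 18/5x_2^2 + 128/25x_1 + 78/25x_2 - 3/25.
  reduce S modulo (h_1, h_2, k_3, k_4):
  remainder 3/5x_2^3 - 3x_2^2 + 9/5x_1 - 12/25x_2 + 72/25 ≠ 0; add k_5 = 3/5x_2^3 - 3x_2^2 + 9/5x_1 - 12/25x_2 + 72/25 to the basis.

The other S-polynomials (S(h_2,k_3), S(h_2,k_4), S(k_3,k_4), S(h_1,k_5), S(h_2,k_5), S(k_3,k_5), S(k_4,k_5)) all reduce to 0 modulo the current basis, so we have a Gröbner basis.
Inter-reduce: drop elements whose leading term is divisible by another's, tail-reduce, and make monic.
Reduced Gröbner basis: {x_2^3 - 5x_2^2 + 3x_1 - 4/5x_2 + 24/5, x_1^2 - 9/25x_2^2 + 12/5x_1 + 54/25x_2 - 9/5, x_1x_2 - 3/5x_2^2 - x_1 + 18/5x_2 - 3}.

These coincide, so the ideals are equal.

Yes, the ideals are equal.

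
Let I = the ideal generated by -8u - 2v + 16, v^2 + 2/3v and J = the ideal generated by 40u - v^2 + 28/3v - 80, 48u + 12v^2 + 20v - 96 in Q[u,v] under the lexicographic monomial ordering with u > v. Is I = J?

Yes, the ideals are equal.

Equality of ideals is decidable: compute both reduced Gröbner bases (unique for the ordering) and check whether they agree.
Buchberger on the first generating set:
f_1 = -8u - 2v + 16, LT = u.
f_2 = v^2 + 2/3v, LT = v^2.

The S-polynomials (S(f_1,f_2)) all reduce to 0 modulo the current basis, so we have a Gröbner basis.
Inter-reduce: drop elements whose leading term is divisible by another's, tail-reduce, and make monic.
Reduced Gröbner basis: {u + 1/4v - 2, v^2 + 2/3v}.

Buchberger on the second generating set:
h_1 = 40u - v^2 + 28/3v - 80, LT = u.
h_2 = 48u + 12v^2 + 20v - 96, LT = u.

S(h_1,h_2): lcm = u. S = -11/40v^2 - 11/60v.
  reduce S modulo (h_1, h_2):
  remainder -11/40v^2 - 11/60v ≠ 0; add k_3 = -11/40v^2 - 11/60v to the basis.

The other S-polynomials (S(h_1,k_3), S(h_2,k_3)) all reduce to 0 modulo the current basis, so we have a Gröbner basis.
Inter-reduce: drop elements whose leading term is divisible by another's, tail-reduce, and make monic.
Reduced Gröbner basis: {u + 1/4v - 2, v^2 + 2/3v}.

Same reduced basis, so the two generating sets span the same ideal.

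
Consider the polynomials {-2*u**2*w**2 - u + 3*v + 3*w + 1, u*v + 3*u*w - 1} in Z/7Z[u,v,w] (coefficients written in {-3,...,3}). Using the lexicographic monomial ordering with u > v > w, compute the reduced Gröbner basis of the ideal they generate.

The reduced Gröbner basis is the canonical form of the ideal for this ordering.

f_1 = -2*u**2*w**2 - u + 3*v + 3*w + 1, LT = u**2*w**2.
f_2 = u*v + 3*u*w - 1, LT = u*v.

S(f_1,f_2): lcm = u**2*v*w**2. S = -3*u**2*w**3 - 3*u*v + u*w**2 + 2*v**2 + 2*v*w + 3*v.
  leading term u**2*w**3: subtract (-2*w)·f_1 from -3*u**2*w**3 - 3*u*v + u*w**2 + 2*v**2 + 2*v*w + 3*v → -3*u*v + u*w**2 - 2*u*w + 2*v**2 + v*w + 3*v - w**2 + 2*w
  leading term u*v: subtract (-3)·f_2 from -3*u*v + u*w**2 - 2*u*w + 2*v**2 + v*w + 3*v - w**2 + 2*w → u*w**2 + 2*v**2 + v*w + 3*v - w**2 + 2*w - 3
  leading term u*w**2: no divisor's leading term divides it; move u*w**2 to the remainder.
  leading term v**2: no divisor's leading term divides it; move 2*v**2 to the remainder.
  leading term v*w: no divisor's leading term divides it; move v*w to the remainder.
  leading term v: no divisor's leading term divides it; move 3*v to the remainder.
  leading term w**2: no divisor's leading term divides it; move -w**2 to the remainder.
  leading term w: no divisor's leading term divides it; move 2*w to the remainder.
  leading term 1: no divisor's leading term divides it; move -3 to the remainder.
  remainder u*w**2 + 2*v**2 + v*w + 3*v - w**2 + 2*w - 3 ≠ 0; add g_3 = u*w**2 + 2*v**2 + v*w + 3*v - w**2 + 2*w - 3 to the basis.

S(f_1,g_3): lcm = u**2*w**2. S = -2*u*v**2 - u*v*w - 3*u*v + u*w**2 - 2*u*w + 2*v + 2*w + 3.
  leading term u*v**2: subtract (-2*v)·f_2 from -2*u*v**2 - u*v*w - 3*u*v + u*w**2 - 2*u*w + 2*v + 2*w + 3 → -2*u*v*w - 3*u*v + u*w**2 - 2*u*w + 2*w + 3
  leading term u*v*w: subtract (-2*w)·f_2 from -2*u*v*w - 3*u*v + u*w**2 - 2*u*w + 2*w + 3 → -3*u*v - 2*u*w + 3
  leading term u*v: subtract (-3)·f_2 from -3*u*v - 2*u*w + 3 → 0
  remainder 0.

S(f_2,g_3): lcm = u*v*w**2. S = 3*u*w**3 - 2*v**3 - v**2*w - 3*v**2 + v*w**2 - 2*v*w + 3*v - w**2.
  leading term u*w**3: subtract (3*w)·g_3 from 3*u*w**3 - 2*v**3 - v**2*w - 3*v**2 + v*w**2 - 2*v*w + 3*v - w**2 → -2*v**3 - 3*v**2 - 2*v*w**2 + 3*v*w + 3*v + 3*w**3 + 2*w
  leading term v**3: no divisor's leading term divides it; move -2*v**3 to the remainder.
  leading term v**2: no divisor's leading term divides it; move -3*v**2 to the remainder.
  leading term v*w**2: no divisor's leading term divides it; move -2*v*w**2 to the remainder.
  leading term v*w: no divisor's leading term divides it; move 3*v*w to the remainder.
  leading term v: no divisor's leading term divides it; move 3*v to the remainder.
  leading term w**3: no divisor's leading term divides it; move 3*w**3 to the remainder.
  leading term w: no divisor's leading term divides it; move 2*w to the remainder.
  remainder -2*v**3 - 3*v**2 - 2*v*w**2 + 3*v*w + 3*v + 3*w**3 + 2*w ≠ 0; add g_4 = -2*v**3 - 3*v**2 - 2*v*w**2 + 3*v*w + 3*v + 3*w**3 + 2*w to the basis.

S(f_1,g_4): leading monomials are coprime, so the S-polynomial reduces to 0 (Buchberger's first criterion).
S(f_2,g_4): lcm = u*v**3. S = 3*u*v**2*w + 2*u*v**2 - u*v*w**2 - 2*u*v*w - 2*u*v - 2*u*w**3 + u*w - v**2.
  leading term u*v**2*w: subtract (3*v*w)·f_2 from 3*u*v**2*w + 2*u*v**2 - u*v*w**2 - 2*u*v*w - 2*u*v - 2*u*w**3 + u*w - v**2 → 2*u*v**2 - 3*u*v*w**2 - 2*u*v*w - 2*u*v - 2*u*w**3 + u*w - v**2 + 3*v*w
  leading term u*v**2: subtract (2*v)·f_2 from 2*u*v**2 - 3*u*v*w**2 - 2*u*v*w - 2*u*v - 2*u*w**3 + u*w - v**2 + 3*v*w → -3*u*v*w**2 - u*v*w - 2*u*v - 2*u*w**3 + u*w - v**2 + 3*v*w + 2*v
  leading term u*v*w**2: subtract (-3*w**2)·f_2 from -3*u*v*w**2 - u*v*w - 2*u*v - 2*u*w**3 + u*w - v**2 + 3*v*w + 2*v → -u*v*w - 2*u*v + u*w - v**2 + 3*v*w + 2*v - 3*w**2
  leading term u*v*w: subtract (-w)·f_2 from -u*v*w - 2*u*v + u*w - v**2 + 3*v*w + 2*v - 3*w**2 → -2*u*v + 3*u*w**2 + u*w - v**2 + 3*v*w + 2*v - 3*w**2 - w
  leading term u*v: subtract (-2)·f_2 from -2*u*v + 3*u*w**2 + u*w - v**2 + 3*v*w + 2*v - 3*w**2 - w → 3*u*w**2 - v**2 + 3*v*w + 2*v - 3*w**2 - w - 2
  leading term u*w**2: subtract (3)·g_3 from 3*u*w**2 - v**2 + 3*v*w + 2*v - 3*w**2 - w - 2 → 0
  remainder 0.

S(g_3,g_4): leading monomials are coprime, so the S-polynomial reduces to 0 (Buchberger's first criterion).
Every S-polynomial of the final basis reduces to 0, so we have a Gröbner basis.
Inter-reduce: drop elements whose leading term is divisible by another's, tail-reduce, and make monic.

G = {u*v + 3*u*w - 1, u*w**2 + 2*v**2 + v*w + 3*v - w**2 + 2*w - 3, v**3 - 2*v**2 + v*w**2 + 2*v*w + 2*v + 2*w**3 - w}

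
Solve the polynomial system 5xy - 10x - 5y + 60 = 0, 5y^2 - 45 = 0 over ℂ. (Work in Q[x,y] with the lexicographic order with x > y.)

{(3, -3), (-9, 3)}

Compute a lex Gröbner basis by Buchberger's algorithm.
f_1 = 5xy - 10x - 5y + 60, LT = xy.
f_2 = 5y^2 - 45, LT = y^2.

S(f_1,f_2): lcm = xy^2. S = -2xy + 9x - y^2 + 12y.
  leading term xy: subtract (-2/5)·f_1 from -2xy + 9x - y^2 + 12y → 5x - y^2 + 10y + 24
  leading term x: no divisor's leading term divides it; move 5x to the remainder.
  leading term y^2: subtract (-1/5)·f_2 from -y^2 + 10y + 24 → 10y + 15
  leading term y: no divisor's leading term divides it; move 10y to the remainder.
  leading term 1: no divisor's leading term divides it; move 15 to the remainder.
  remainder 5x + 10y + 15 ≠ 0; add h_3 = 5x + 10y + 15 to the basis.

The other S-polynomials (S(f_1,h_3), S(f_2,h_3)) all reduce to 0 modulo the current basis, so we have a Gröbner basis.
Inter-reduce: drop elements whose leading term is divisible by another's, tail-reduce, and make monic.
Reduced Gröbner basis: {x + 2y + 3, y^2 - 9}.

From the last basis element, y^2 - 9 = 0, so y takes values in {-3, 3}. Each choice, substituted upward through the basis, yields the corresponding point(s) of the solution set.
  y = -3: the earlier basis element becomes x - 3 = 0, giving x = 3 — point (3, -3).
  y = 3: the earlier basis element becomes x + 9 = 0, giving x = -9 — point (-9, 3).
Zero-dimensionality of the ideal guarantees finitely many solutions over ℂ.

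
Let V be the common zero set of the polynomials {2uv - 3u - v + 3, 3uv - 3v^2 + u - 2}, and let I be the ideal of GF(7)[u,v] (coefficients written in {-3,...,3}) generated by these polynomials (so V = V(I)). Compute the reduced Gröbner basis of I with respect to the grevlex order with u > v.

f_1 = 2uv - 3u - v + 3, LT = uv.
f_2 = 3uv - 3v^2 + u - 2, LT = uv.

S(f_1,f_2): lcm = uv. S = v^2 - 3u + 3v + 1.
  leading term v^2: no divisor's leading term divides it; move v^2 to the remainder.
  leading term u: no divisor's leading term divides it; move -3u to the remainder.
  leading term v: no divisor's leading term divides it; move 3v to the remainder.
  leading term 1: no divisor's leading term divides it; move 1 to the remainder.
  remainder v^2 - 3u + 3v + 1 ≠ 0; add g_3 = v^2 - 3u + 3v + 1 to the basis.

S(f_1,g_3): lcm = uv^2. S = 3u^2 - uv + 3v^2 - u - 2v.
  leading term u^2: no divisor's leading term divides it; move 3u^2 to the remainder.
  leading term uv: subtract (3)·f_1 from -uv + 3v^2 - u - 2v → 3v^2 + u + v - 2
  leading term v^2: subtract (3)·g_3 from 3v^2 + u + v - 2 → 3u - v + 2
  leading term u: no divisor's leading term divides it; move 3u to the remainder.
  leading term v: no divisor's leading term divides it; move -v to the remainder.
  leading term 1: no divisor's leading term divides it; move 2 to the remainder.
  remainder 3u^2 + 3u - v + 2 ≠ 0; add g_4 = 3u^2 + 3u - v + 2 to the basis.

S(f_2,g_3): lcm = uv^2. S = -v^3 + 3u^2 + 2uv - u - 3v.
  leading term v^3: subtract (-v)·g_3 from -v^3 + 3u^2 + 2uv - u - 3v → 3u^2 - uv + 3v^2 - u - 2v
  leading term u^2: subtract (1)·g_4 from 3u^2 - uv + 3v^2 - u - 2v → -uv + 3v^2 + 3u - v - 2
  leading term uv: subtract (3)·f_1 from -uv + 3v^2 + 3u - v - 2 → 3v^2 - 2u + 2v + 3
  leading term v^2: subtract (3)·g_3 from 3v^2 - 2u + 2v + 3 → 0
  remainder 0.

S(f_1,g_4): lcm = u^2v. S = 2u^2 + 2uv - 2v^2 - 2u - 3v.
  leading term u^2: subtract (3)·g_4 from 2u^2 + 2uv - 2v^2 - 2u - 3v → 2uv - 2v^2 + 3u + 1
  leading term uv: subtract (1)·f_1 from 2uv - 2v^2 + 3u + 1 → -2v^2 - u + v - 2
  leading term v^2: subtract (-2)·g_3 from -2v^2 - u + v - 2 → 0
  remainder 0.

S(f_2,g_4): lcm = u^2v. S = -uv^2 - 2u^2 - uv - 2v^2 - 3u - 3v.
  leading term uv^2: subtract (3v)·f_1 from -uv^2 - 2u^2 - uv - 2v^2 - 3u - 3v → -2u^2 + uv + v^2 - 3u + 2v
  leading term u^2: subtract (-3)·g_4 from -2u^2 + uv + v^2 - 3u + 2v → uv + v^2 - u - v - 1
  leading term uv: subtract (-3)·f_1 from uv + v^2 - u - v - 1 → v^2 - 3u + 3v + 1
  leading term v^2: subtract (1)·g_3 from v^2 - 3u + 3v + 1 → 0
  remainder 0.

S(g_3,g_4): leading monomials are coprime, so the S-polynomial reduces to 0 (Buchberger's first criterion).
Every S-polynomial of the final basis reduces to 0, so we have a Gröbner basis.
Inter-reduce: drop elements whose leading term is divisible by another's, tail-reduce, and make monic.

G = {u^2 + u + 2v + 3, uv + 2u + 3v - 2, v^2 - 3u + 3v + 1}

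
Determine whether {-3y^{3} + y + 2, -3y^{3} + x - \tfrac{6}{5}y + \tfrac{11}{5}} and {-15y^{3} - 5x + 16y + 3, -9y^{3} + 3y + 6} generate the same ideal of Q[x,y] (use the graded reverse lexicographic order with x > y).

No, the ideals differ.

Two ideals are equal iff their reduced Gröbner bases coincide (the reduced basis is unique for a fixed ordering).
Buchberger on the first generating set:
f_1 = -3y^{3} + y + 2, LT = y^{3}.
f_2 = -3y^{3} + x - \tfrac{6}{5}y + \tfrac{11}{5}, LT = y^{3}.

S(f_1,f_2): lcm = y^{3}. S = \tfrac{1}{3}x - \tfrac{11}{15}y + \tfrac{1}{15}.
  reduce S modulo (f_1, f_2):
  remainder \tfrac{1}{3}x - \tfrac{11}{15}y + \tfrac{1}{15} ≠ 0; add g_3 = \tfrac{1}{3}x - \tfrac{11}{15}y + \tfrac{1}{15} to the basis.

The other S-polynomials (S(f_1,g_3), S(f_2,g_3)) all reduce to 0 modulo the current basis, so we have a Gröbner basis.
Inter-reduce: drop elements whose leading term is divisible by another's, tail-reduce, and make monic.
Reduced Gröbner basis: {y^{3} - \tfrac{1}{3}y - \tfrac{2}{3}, x - \tfrac{11}{5}y + \tfrac{1}{5}}.

Buchberger on the second generating set:
h_1 = -15y^{3} - 5x + 16y + 3, LT = y^{3}.
h_2 = -9y^{3} + 3y + 6, LT = y^{3}.

S(h_1,h_2): lcm = y^{3}. S = \tfrac{1}{3}x - \tfrac{11}{15}y + \tfrac{7}{15}.
  reduce S modulo (h_1, h_2):
  remainder \tfrac{1}{3}x - \tfrac{11}{15}y + \tfrac{7}{15} ≠ 0; add k_3 = \tfrac{1}{3}x - \tfrac{11}{15}y + \tfrac{7}{15} to the basis.

The other S-polynomials (S(h_1,k_3), S(h_2,k_3)) all reduce to 0 modulo the current basis, so we have a Gröbner basis.
Inter-reduce: drop elements whose leading term is divisible by another's, tail-reduce, and make monic.
Reduced Gröbner basis: {y^{3} - \tfrac{1}{3}y - \tfrac{2}{3}, x - \tfrac{11}{5}y + \tfrac{7}{5}}.

The bases are distinct; the ideals are different.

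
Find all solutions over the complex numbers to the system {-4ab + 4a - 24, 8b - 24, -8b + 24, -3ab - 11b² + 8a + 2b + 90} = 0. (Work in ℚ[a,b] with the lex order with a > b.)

{(-3, 3)}

Compute a lex Gröbner basis by Buchberger's algorithm.
f_1 = -4ab + 4a - 24, LT = ab.
f_2 = 8b - 24, LT = b.
f_3 = -8b + 24, LT = b.
f_4 = -3ab + 8a - 11b² + 2b + 90, LT = ab.

S(f_1,f_2): lcm = ab. S = 2a + 6.
  reduce S modulo (f_1, f_2, f_3, f_4):
  remainder 2a + 6 ≠ 0; add h_5 = 2a + 6 to the basis.

The other S-polynomials (S(f_1,f_3), S(f_1,f_4), S(f_2,f_3), S(f_2,f_4), S(f_3,f_4), S(f_1,h_5), S(f_2,h_5), S(f_3,h_5), S(f_4,h_5)) all reduce to 0 modulo the current basis, so we have a Gröbner basis.
Inter-reduce: drop elements whose leading term is divisible by another's, tail-reduce, and make monic.
Reduced Gröbner basis: {a + 3, b - 3}.

A lex Gröbner basis eliminates variables successively. Here b - 3 depends only on b, with roots {3}; lifting each root through the earlier basis elements recovers the full solutions.
  b = 3: the earlier basis element becomes a + 3 = 0, giving a = -3 — point (-3, 3).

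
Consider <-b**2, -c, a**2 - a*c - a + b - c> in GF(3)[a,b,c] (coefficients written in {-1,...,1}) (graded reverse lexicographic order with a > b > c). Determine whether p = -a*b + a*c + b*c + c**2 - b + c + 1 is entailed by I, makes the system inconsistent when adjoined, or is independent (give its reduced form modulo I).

Adjoining -a*b + a*c + b*c + c**2 - b + c + 1 makes the ideal the whole ring: the system is inconsistent.

First compute the reduced Gröbner basis of I by Buchberger's algorithm.
f_1 = -b**2, LT = b**2.
f_2 = -c, LT = c.
f_3 = a**2 - a*c - a + b - c, LT = a**2.

S(f_1,f_2): leading monomials are coprime, so the S-polynomial reduces to 0 (Buchberger's first criterion).
S(f_1,f_3): leading monomials are coprime, so the S-polynomial reduces to 0 (Buchberger's first criterion).
S(f_2,f_3): leading monomials are coprime, so the S-polynomial reduces to 0 (Buchberger's first criterion).
Every S-polynomial of the final basis reduces to 0, so we have a Gröbner basis.
Inter-reduce: drop elements whose leading term is divisible by another's, tail-reduce, and make monic.
Reduced Gröbner basis: {a**2 - a + b, b**2, c}.
Label its elements g_1 = a**2 - a + b, g_2 = b**2, g_3 = c.

Reduce p = -a*b + a*c + b*c + c**2 - b + c + 1 modulo G:
  leading term a*b: no divisor's leading term divides it; move -a*b to the remainder.
  leading term a*c: subtract (a)·g_3 from a*c + b*c + c**2 - b + c + 1 → b*c + c**2 - b + c + 1
  leading term b*c: subtract (b)·g_3 from b*c + c**2 - b + c + 1 → c**2 - b + c + 1
  leading term c**2: subtract (c)·g_3 from c**2 - b + c + 1 → -b + c + 1
  leading term b: no divisor's leading term divides it; move -b to the remainder.
  leading term c: subtract (1)·g_3 from c + 1 → 1
  leading term 1: no divisor's leading term divides it; move 1 to the remainder.
  normal form = -a*b - b + 1.
The normal form is nonzero, so p ∉ I. Since p minus its normal form lies in I, I + (p) = I + (r) where r = -a*b - b + 1; decide whether this ideal is the whole ring.
Run Buchberger on G together with r (pairs among the g_i already reduce to 0 since G is a Gröbner basis):
g_1 = a**2 - a + b, LT = a**2.
g_2 = b**2, LT = b**2.
g_3 = c, LT = c.
r = -a*b - b + 1, LT = a*b.

S(g_1,g_2): leading monomials are coprime, so the S-polynomial reduces to 0 (Buchberger's first criterion).
S(g_1,g_3): leading monomials are coprime, so the S-polynomial reduces to 0 (Buchberger's first criterion).
S(g_1,r): lcm = a**2*b. S = a*b + b**2 + a.
  leading term a*b: subtract (-1)·r from a*b + b**2 + a → b**2 + a - b + 1
  leading term b**2: subtract (1)·g_2 from b**2 + a - b + 1 → a - b + 1
  leading term a: no divisor's leading term divides it; move a to the remainder.
  leading term b: no divisor's leading term divides it; move -b to the remainder.
  leading term 1: no divisor's leading term divides it; move 1 to the remainder.
  remainder a - b + 1 ≠ 0; add m_5 = a - b + 1 to the basis.

S(g_2,g_3): leading monomials are coprime, so the S-polynomial reduces to 0 (Buchberger's first criterion).
S(g_2,r): lcm = a*b**2. S = -b**2 + b.
  leading term b**2: subtract (-1)·g_2 from -b**2 + b → b
  leading term b: no divisor's leading term divides it; move b to the remainder.
  remainder b ≠ 0; add m_6 = b to the basis.

S(g_3,r): leading monomials are coprime, so the S-polynomial reduces to 0 (Buchberger's first criterion).
S(g_1,m_5): lcm = a**2. S = a*b + a + b.
  leading term a*b: subtract (-1)·r from a*b + a + b → a + 1
  leading term a: subtract (1)·m_5 from a + 1 → b
  leading term b: subtract (1)·m_6 from b → 0
  remainder 0.

S(g_2,m_5): leading monomials are coprime, so the S-polynomial reduces to 0 (Buchberger's first criterion).
S(g_3,m_5): leading monomials are coprime, so the S-polynomial reduces to 0 (Buchberger's first criterion).
S(r,m_5): lcm = a*b. S = b**2 - 1.
  leading term b**2: subtract (1)·g_2 from b**2 - 1 → -1
  leading term 1: no divisor's leading term divides it; move -1 to the remainder.
  remainder -1 ≠ 0; add m_7 = -1 to the basis.

S(g_1,m_6): leading monomials are coprime, so the S-polynomial reduces to 0 (Buchberger's first criterion).
S(g_2,m_6): lcm = b**2. S = 0.
  remainder 0.

S(g_3,m_6): leading monomials are coprime, so the S-polynomial reduces to 0 (Buchberger's first criterion).
S(r,m_6): lcm = a*b. S = b - 1.
  leading term b: subtract (1)·m_6 from b - 1 → -1
  leading term 1: subtract (1)·m_7 from -1 → 0
  remainder 0.

S(m_5,m_6): leading monomials are coprime, so the S-polynomial reduces to 0 (Buchberger's first criterion).
S(g_1,m_7): leading monomials are coprime, so the S-polynomial reduces to 0 (Buchberger's first criterion).
S(g_2,m_7): leading monomials are coprime, so the S-polynomial reduces to 0 (Buchberger's first criterion).
S(g_3,m_7): leading monomials are coprime, so the S-polynomial reduces to 0 (Buchberger's first criterion).
S(r,m_7): leading monomials are coprime, so the S-polynomial reduces to 0 (Buchberger's first criterion).
S(m_5,m_7): leading monomials are coprime, so the S-polynomial reduces to 0 (Buchberger's first criterion).
S(m_6,m_7): leading monomials are coprime, so the S-polynomial reduces to 0 (Buchberger's first criterion).
Every S-polynomial of the final basis reduces to 0, so we have a Gröbner basis.
Inter-reduce: drop elements whose leading term is divisible by another's, tail-reduce, and make monic.
Reduced Gröbner basis: {1}.
The reduced Gröbner basis of I + (p) is {1}: the ideal is the whole ring, so the enlarged system has no common solution — adjoining p is inconsistent.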